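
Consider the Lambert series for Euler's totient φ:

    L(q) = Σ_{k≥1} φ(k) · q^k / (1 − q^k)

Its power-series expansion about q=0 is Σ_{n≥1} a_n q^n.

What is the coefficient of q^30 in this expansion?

n=30: 1·30 2·15 3·10 5·6 6·5 10·3 15·2 30·1  φ→[1+1+2+4+2+4+8+8]=30

a_30 = 30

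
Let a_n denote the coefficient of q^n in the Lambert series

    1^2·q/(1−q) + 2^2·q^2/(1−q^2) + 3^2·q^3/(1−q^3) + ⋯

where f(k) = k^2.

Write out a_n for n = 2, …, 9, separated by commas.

5, 10, 21, 26, 50, 50, 85, 91

[q^2] f(2)=4,f(1)=1 ⇒ 5
d|3:{1,3}  Σf=1+9=10
q^4  k|4↦f(k): 1:1 2:4 4:16  a_4=21
n=5: 1·5 5·1  f→[1+25]=26
d|6:{1,2,3,6}  Σf=1+4+9+36=50
d|7:{1,7}  Σf=1+49=50
n=8: 1·8 2·4 4·2 8·1  f→[1+4+16+64]=85
[q^9] f(9)=81,f(3)=9,f(1)=1 ⇒ 91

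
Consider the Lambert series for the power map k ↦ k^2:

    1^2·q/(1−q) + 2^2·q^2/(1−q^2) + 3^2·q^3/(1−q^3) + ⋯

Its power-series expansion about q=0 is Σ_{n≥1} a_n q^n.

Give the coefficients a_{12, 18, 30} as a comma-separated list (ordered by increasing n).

[q^12] f(1)=1,f(2)=4,f(3)=9,f(4)=16,f(6)=36,f(12)=144 ⇒ 210
q^18  k|18↦f(k): 1:1 2:4 3:9 6:36 9:81 18:324  a_18=455
[q^30] f(30)=900,f(15)=225,f(10)=100,f(6)=36,f(5)=25,f(3)=9,f(2)=4,f(1)=1 ⇒ 1300

210, 455, 1300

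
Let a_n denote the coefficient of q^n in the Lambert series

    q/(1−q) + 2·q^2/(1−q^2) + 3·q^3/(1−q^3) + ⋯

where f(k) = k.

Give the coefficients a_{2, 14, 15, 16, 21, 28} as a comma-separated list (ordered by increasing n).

n=2: 1·2 2·1  f→[1+2]=3
n=14: 1·14 2·7 7·2 14·1  f→[1+2+7+14]=24
q^15  k|15↦f(k): 1:1 3:3 5:5 15:15  a_15=24
[q^16] f(1)=1,f(2)=2,f(4)=4,f(8)=8,f(16)=16 ⇒ 31
q^21  k|21↦f(k): 1:1 3:3 7:7 21:21  a_21=32
n=28: 28·1 14·2 7·4 4·7 2·14 1·28  f→[28+14+7+4+2+1]=56

3, 24, 24, 31, 32, 56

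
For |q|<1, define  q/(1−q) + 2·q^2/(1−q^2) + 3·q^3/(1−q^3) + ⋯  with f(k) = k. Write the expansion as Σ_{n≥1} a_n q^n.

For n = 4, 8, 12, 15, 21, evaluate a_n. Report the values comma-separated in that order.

n=4: 4·1 2·2 1·4  f→[4+2+1]=7
d|8:{1,2,4,8}  Σf=1+2+4+8=15
[q^12] f(1)=1,f(2)=2,f(3)=3,f(4)=4,f(6)=6,f(12)=12 ⇒ 28
n=15: 15·1 5·3 3·5 1·15  f→[15+5+3+1]=24
[q^21] f(21)=21,f(7)=7,f(3)=3,f(1)=1 ⇒ 32

7, 15, 28, 24, 32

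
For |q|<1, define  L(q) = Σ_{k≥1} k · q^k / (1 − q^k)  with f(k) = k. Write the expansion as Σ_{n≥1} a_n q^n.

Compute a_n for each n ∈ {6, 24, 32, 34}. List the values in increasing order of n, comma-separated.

d|6:{6,3,2,1}  Σf=6+3+2+1=12
n=24: 24·1 12·2 8·3 6·4 4·6 3·8 2·12 1·24  f→[24+12+8+6+4+3+2+1]=60
n=32: 32·1 16·2 8·4 4·8 2·16 1·32  f→[32+16+8+4+2+1]=63
q^34  k|34↦f(k): 34:34 17:17 2:2 1:1  a_34=54

12, 60, 63, 54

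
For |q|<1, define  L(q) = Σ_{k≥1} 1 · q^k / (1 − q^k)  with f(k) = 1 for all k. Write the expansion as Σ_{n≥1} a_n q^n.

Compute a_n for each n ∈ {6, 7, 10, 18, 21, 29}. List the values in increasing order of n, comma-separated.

q^6  k|6↦f(k): 6:1 3:1 2:1 1:1  a_6=4
q^7  k|7↦f(k): 7:1 1:1  a_7=2
[q^10] f(1)=1,f(2)=1,f(5)=1,f(10)=1 ⇒ 4
[q^18] f(18)=1,f(9)=1,f(6)=1,f(3)=1,f(2)=1,f(1)=1 ⇒ 6
d|21:{1,3,7,21}  Σf=1+1+1+1=4
q^29  k|29↦f(k): 29:1 1:1  a_29=2

4, 2, 4, 6, 4, 2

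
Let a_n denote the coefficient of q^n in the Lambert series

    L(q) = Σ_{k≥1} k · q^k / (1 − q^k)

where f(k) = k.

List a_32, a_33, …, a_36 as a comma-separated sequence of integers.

63, 48, 54, 48, 91

[q^32] f(1)=1,f(2)=2,f(4)=4,f(8)=8,f(16)=16,f(32)=32 ⇒ 63
q^33  k|33↦f(k): 1:1 3:3 11:11 33:33  a_33=48
n=34: 34·1 17·2 2·17 1·34  f→[34+17+2+1]=54
n=35: 35·1 7·5 5·7 1·35  f→[35+7+5+1]=48
q^36  k|36↦f(k): 1:1 2:2 3:3 4:4 6:6 9:9 12:12 18:18 36:36  a_36=91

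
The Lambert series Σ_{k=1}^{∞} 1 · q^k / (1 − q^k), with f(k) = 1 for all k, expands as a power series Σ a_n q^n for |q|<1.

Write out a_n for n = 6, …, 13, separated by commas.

d|6:{1,2,3,6}  Σf=1+1+1+1=4
n=7: 1·7 7·1  f→[1+1]=2
d|8:{1,2,4,8}  Σf=1+1+1+1=4
n=9: 1·9 3·3 9·1  f→[1+1+1]=3
[q^10] f(10)=1,f(5)=1,f(2)=1,f(1)=1 ⇒ 4
n=11: 1·11 11·1  f→[1+1]=2
q^12  k|12↦f(k): 12:1 6:1 4:1 3:1 2:1 1:1  a_12=6
n=13: 13·1 1·13  f→[1+1]=2

4, 2, 4, 3, 4, 2, 6, 2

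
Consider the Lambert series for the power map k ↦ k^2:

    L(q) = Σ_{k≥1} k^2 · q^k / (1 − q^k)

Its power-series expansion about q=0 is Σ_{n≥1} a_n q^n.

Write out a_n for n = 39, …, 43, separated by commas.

1700, 2210, 1682, 2500, 1850

n=39: 39·1 13·3 3·13 1·39  f→[1521+169+9+1]=1700
n=40: 40·1 20·2 10·4 8·5 5·8 4·10 2·20 1·40  f→[1600+400+100+64+25+16+4+1]=2210
[q^41] f(41)=1681,f(1)=1 ⇒ 1682
[q^42] f(1)=1,f(2)=4,f(3)=9,f(6)=36,f(7)=49,f(14)=196,f(21)=441,f(42)=1764 ⇒ 2500
[q^43] f(43)=1849,f(1)=1 ⇒ 1850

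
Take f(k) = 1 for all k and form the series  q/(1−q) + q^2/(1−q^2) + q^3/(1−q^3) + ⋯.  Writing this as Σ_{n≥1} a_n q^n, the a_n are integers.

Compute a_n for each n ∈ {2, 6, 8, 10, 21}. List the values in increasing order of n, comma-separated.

2, 4, 4, 4, 4

d|2:{2,1}  Σf=1+1=2
[q^6] f(6)=1,f(3)=1,f(2)=1,f(1)=1 ⇒ 4
q^8  k|8↦f(k): 8:1 4:1 2:1 1:1  a_8=4
[q^10] f(1)=1,f(2)=1,f(5)=1,f(10)=1 ⇒ 4
n=21: 21·1 7·3 3·7 1·21  f→[1+1+1+1]=4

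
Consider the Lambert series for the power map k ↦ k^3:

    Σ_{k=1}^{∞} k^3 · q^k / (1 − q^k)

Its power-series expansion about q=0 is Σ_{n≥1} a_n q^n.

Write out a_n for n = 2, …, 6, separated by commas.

n=2: 2·1 1·2  f→[8+1]=9
d|3:{1,3}  Σf=1+27=28
[q^4] f(4)=64,f(2)=8,f(1)=1 ⇒ 73
[q^5] f(5)=125,f(1)=1 ⇒ 126
d|6:{1,2,3,6}  Σf=1+8+27+216=252

9, 28, 73, 126, 252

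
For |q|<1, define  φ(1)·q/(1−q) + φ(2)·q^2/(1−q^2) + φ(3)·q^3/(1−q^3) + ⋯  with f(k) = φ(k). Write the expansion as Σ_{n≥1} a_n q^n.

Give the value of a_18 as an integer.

n=18: 1·18 2·9 3·6 6·3 9·2 18·1  φ→[1+1+2+2+6+6]=18

a_18 = 18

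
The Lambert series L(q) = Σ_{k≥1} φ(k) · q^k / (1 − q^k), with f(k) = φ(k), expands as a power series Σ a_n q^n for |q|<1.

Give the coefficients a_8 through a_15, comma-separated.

n=8: 8·1 4·2 2·4 1·8  φ→[4+2+1+1]=8
n=9: 1·9 3·3 9·1  φ→[1+2+6]=9
[q^10] φ(1)=1,φ(2)=1,φ(5)=4,φ(10)=4 ⇒ 10
n=11: 1·11 11·1  φ→[1+10]=11
d|12:{1,2,3,4,6,12}  Σφ=1+1+2+2+2+4=12
n=13: 13·1 1·13  φ→[12+1]=13
q^14  k|14↦φ(k): 1:1 2:1 7:6 14:6  a_14=14
n=15: 15·1 5·3 3·5 1·15  φ→[8+4+2+1]=15

8, 9, 10, 11, 12, 13, 14, 15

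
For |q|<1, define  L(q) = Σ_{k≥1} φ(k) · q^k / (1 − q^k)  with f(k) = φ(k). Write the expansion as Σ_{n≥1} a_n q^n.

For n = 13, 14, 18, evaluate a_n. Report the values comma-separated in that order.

d|13:{1,13}  Σφ=1+12=13
d|14:{14,7,2,1}  Σφ=6+6+1+1=14
d|18:{1,2,3,6,9,18}  Σφ=1+1+2+2+6+6=18

13, 14, 18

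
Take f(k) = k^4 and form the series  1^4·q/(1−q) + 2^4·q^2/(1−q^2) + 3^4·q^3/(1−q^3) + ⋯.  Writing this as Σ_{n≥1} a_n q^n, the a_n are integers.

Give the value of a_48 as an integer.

a_48 = 5732210

n=48: 48·1 24·2 16·3 12·4 8·6 6·8 4·12 3·16 2·24 1·48  f→[5308416+331776+65536+20736+4096+1296+256+81+16+1]=5732210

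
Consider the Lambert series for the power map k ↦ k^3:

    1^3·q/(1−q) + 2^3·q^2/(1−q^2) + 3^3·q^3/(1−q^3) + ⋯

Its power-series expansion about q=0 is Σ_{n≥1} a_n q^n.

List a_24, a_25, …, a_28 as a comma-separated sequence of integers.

16380, 15751, 19782, 20440, 25112

n=24: 24·1 12·2 8·3 6·4 4·6 3·8 2·12 1·24  f→[13824+1728+512+216+64+27+8+1]=16380
q^25  k|25↦f(k): 25:15625 5:125 1:1  a_25=15751
[q^26] f(26)=17576,f(13)=2197,f(2)=8,f(1)=1 ⇒ 19782
d|27:{1,3,9,27}  Σf=1+27+729+19683=20440
[q^28] f(1)=1,f(2)=8,f(4)=64,f(7)=343,f(14)=2744,f(28)=21952 ⇒ 25112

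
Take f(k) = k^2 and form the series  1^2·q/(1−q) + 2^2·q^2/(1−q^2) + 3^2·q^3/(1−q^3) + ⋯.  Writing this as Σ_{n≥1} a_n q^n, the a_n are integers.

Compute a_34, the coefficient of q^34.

d|34:{34,17,2,1}  Σf=1156+289+4+1=1450

a_34 = 1450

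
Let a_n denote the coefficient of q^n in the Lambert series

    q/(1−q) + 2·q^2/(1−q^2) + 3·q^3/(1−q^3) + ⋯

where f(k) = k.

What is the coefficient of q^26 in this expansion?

[q^26] f(1)=1,f(2)=2,f(13)=13,f(26)=26 ⇒ 42

a_26 = 42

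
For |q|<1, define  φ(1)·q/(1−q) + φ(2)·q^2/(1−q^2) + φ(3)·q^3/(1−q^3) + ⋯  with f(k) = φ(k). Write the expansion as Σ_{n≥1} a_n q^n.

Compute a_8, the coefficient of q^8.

n=8: 8·1 4·2 2·4 1·8  φ→[4+2+1+1]=8

a_8 = 8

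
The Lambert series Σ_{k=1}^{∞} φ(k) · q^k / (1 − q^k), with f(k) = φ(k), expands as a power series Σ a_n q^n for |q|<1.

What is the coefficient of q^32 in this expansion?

n=32: 1·32 2·16 4·8 8·4 16·2 32·1  φ→[1+1+2+4+8+16]=32

a_32 = 32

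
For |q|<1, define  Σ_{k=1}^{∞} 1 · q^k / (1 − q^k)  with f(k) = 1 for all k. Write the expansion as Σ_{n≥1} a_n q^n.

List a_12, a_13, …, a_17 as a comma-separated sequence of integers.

6, 2, 4, 4, 5, 2

q^12  k|12↦f(k): 12:1 6:1 4:1 3:1 2:1 1:1  a_12=6
[q^13] f(13)=1,f(1)=1 ⇒ 2
q^14  k|14↦f(k): 1:1 2:1 7:1 14:1  a_14=4
n=15: 15·1 5·3 3·5 1·15  f→[1+1+1+1]=4
q^16  k|16↦f(k): 16:1 8:1 4:1 2:1 1:1  a_16=5
[q^17] f(1)=1,f(17)=1 ⇒ 2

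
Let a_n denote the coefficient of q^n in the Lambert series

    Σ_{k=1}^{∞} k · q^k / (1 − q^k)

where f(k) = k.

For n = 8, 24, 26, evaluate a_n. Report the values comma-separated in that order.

d|8:{1,2,4,8}  Σf=1+2+4+8=15
n=24: 24·1 12·2 8·3 6·4 4·6 3·8 2·12 1·24  f→[24+12+8+6+4+3+2+1]=60
q^26  k|26↦f(k): 1:1 2:2 13:13 26:26  a_26=42

15, 60, 42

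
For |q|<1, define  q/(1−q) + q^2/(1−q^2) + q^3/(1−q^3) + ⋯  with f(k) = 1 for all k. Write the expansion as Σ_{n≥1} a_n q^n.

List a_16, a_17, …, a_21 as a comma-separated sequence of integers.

[q^16] f(1)=1,f(2)=1,f(4)=1,f(8)=1,f(16)=1 ⇒ 5
n=17: 1·17 17·1  f→[1+1]=2
[q^18] f(18)=1,f(9)=1,f(6)=1,f(3)=1,f(2)=1,f(1)=1 ⇒ 6
[q^19] f(19)=1,f(1)=1 ⇒ 2
d|20:{20,10,5,4,2,1}  Σf=1+1+1+1+1+1=6
n=21: 21·1 7·3 3·7 1·21  f→[1+1+1+1]=4

5, 2, 6, 2, 6, 4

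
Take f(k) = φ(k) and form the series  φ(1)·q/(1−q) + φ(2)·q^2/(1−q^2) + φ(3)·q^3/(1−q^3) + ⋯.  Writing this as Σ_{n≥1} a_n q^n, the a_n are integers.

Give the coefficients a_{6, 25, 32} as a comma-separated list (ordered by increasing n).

n=6: 1·6 2·3 3·2 6·1  φ→[1+1+2+2]=6
q^25  k|25↦φ(k): 25:20 5:4 1:1  a_25=25
q^32  k|32↦φ(k): 32:16 16:8 8:4 4:2 2:1 1:1  a_32=32

6, 25, 32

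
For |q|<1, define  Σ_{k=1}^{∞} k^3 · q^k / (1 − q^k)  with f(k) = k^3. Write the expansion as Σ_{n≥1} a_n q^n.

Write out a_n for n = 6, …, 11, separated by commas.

n=6: 1·6 2·3 3·2 6·1  f→[1+8+27+216]=252
d|7:{1,7}  Σf=1+343=344
n=8: 1·8 2·4 4·2 8·1  f→[1+8+64+512]=585
d|9:{9,3,1}  Σf=729+27+1=757
d|10:{1,2,5,10}  Σf=1+8+125+1000=1134
[q^11] f(11)=1331,f(1)=1 ⇒ 1332

252, 344, 585, 757, 1134, 1332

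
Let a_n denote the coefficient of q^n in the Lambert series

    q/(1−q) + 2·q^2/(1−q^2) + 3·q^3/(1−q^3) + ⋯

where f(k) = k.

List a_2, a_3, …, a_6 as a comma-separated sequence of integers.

3, 4, 7, 6, 12

d|2:{2,1}  Σf=2+1=3
d|3:{3,1}  Σf=3+1=4
n=4: 1·4 2·2 4·1  f→[1+2+4]=7
n=5: 1·5 5·1  f→[1+5]=6
[q^6] f(6)=6,f(3)=3,f(2)=2,f(1)=1 ⇒ 12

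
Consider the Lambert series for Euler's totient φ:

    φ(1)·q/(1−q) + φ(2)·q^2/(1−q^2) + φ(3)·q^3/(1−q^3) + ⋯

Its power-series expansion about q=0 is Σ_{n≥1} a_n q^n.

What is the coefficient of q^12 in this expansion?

n=12: 12·1 6·2 4·3 3·4 2·6 1·12  φ→[4+2+2+2+1+1]=12

a_12 = 12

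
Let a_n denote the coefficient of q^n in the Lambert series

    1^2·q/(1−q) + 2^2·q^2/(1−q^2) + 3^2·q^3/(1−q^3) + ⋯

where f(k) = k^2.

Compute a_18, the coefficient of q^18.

a_18 = 455

q^18  k|18↦f(k): 1:1 2:4 3:9 6:36 9:81 18:324  a_18=455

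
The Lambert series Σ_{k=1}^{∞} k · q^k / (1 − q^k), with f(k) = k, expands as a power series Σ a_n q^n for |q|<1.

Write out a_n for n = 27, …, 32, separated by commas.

q^27  k|27↦f(k): 1:1 3:3 9:9 27:27  a_27=40
n=28: 28·1 14·2 7·4 4·7 2·14 1·28  f→[28+14+7+4+2+1]=56
[q^29] f(29)=29,f(1)=1 ⇒ 30
[q^30] f(1)=1,f(2)=2,f(3)=3,f(5)=5,f(6)=6,f(10)=10,f(15)=15,f(30)=30 ⇒ 72
q^31  k|31↦f(k): 31:31 1:1  a_31=32
d|32:{32,16,8,4,2,1}  Σf=32+16+8+4+2+1=63

40, 56, 30, 72, 32, 63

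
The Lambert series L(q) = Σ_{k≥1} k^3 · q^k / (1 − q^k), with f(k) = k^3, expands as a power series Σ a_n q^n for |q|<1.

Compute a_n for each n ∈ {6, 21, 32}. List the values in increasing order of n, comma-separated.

n=6: 6·1 3·2 2·3 1·6  f→[216+27+8+1]=252
[q^21] f(1)=1,f(3)=27,f(7)=343,f(21)=9261 ⇒ 9632
q^32  k|32↦f(k): 1:1 2:8 4:64 8:512 16:4096 32:32768  a_32=37449

252, 9632, 37449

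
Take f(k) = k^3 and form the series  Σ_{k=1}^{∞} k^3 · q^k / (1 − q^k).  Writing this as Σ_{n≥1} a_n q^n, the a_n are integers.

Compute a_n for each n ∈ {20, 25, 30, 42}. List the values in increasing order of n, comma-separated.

n=20: 20·1 10·2 5·4 4·5 2·10 1·20  f→[8000+1000+125+64+8+1]=9198
q^25  k|25↦f(k): 1:1 5:125 25:15625  a_25=15751
q^30  k|30↦f(k): 1:1 2:8 3:27 5:125 6:216 10:1000 15:3375 30:27000  a_30=31752
q^42  k|42↦f(k): 42:74088 21:9261 14:2744 7:343 6:216 3:27 2:8 1:1  a_42=86688

9198, 15751, 31752, 86688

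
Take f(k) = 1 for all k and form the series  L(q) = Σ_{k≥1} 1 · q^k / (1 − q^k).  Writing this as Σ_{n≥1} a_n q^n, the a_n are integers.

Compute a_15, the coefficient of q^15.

a_15 = 4

d|15:{1,3,5,15}  Σf=1+1+1+1=4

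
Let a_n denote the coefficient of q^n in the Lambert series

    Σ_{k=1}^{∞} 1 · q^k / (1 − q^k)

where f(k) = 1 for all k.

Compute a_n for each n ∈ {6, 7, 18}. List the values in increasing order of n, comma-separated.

n=6: 1·6 2·3 3·2 6·1  f→[1+1+1+1]=4
d|7:{7,1}  Σf=1+1=2
d|18:{18,9,6,3,2,1}  Σf=1+1+1+1+1+1=6

4, 2, 6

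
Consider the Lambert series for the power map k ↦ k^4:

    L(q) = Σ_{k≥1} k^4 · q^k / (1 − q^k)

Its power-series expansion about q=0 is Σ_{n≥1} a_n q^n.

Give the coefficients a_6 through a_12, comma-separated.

d|6:{1,2,3,6}  Σf=1+16+81+1296=1394
q^7  k|7↦f(k): 1:1 7:2401  a_7=2402
n=8: 8·1 4·2 2·4 1·8  f→[4096+256+16+1]=4369
n=9: 1·9 3·3 9·1  f→[1+81+6561]=6643
[q^10] f(10)=10000,f(5)=625,f(2)=16,f(1)=1 ⇒ 10642
d|11:{11,1}  Σf=14641+1=14642
n=12: 1·12 2·6 3·4 4·3 6·2 12·1  f→[1+16+81+256+1296+20736]=22386

1394, 2402, 4369, 6643, 10642, 14642, 22386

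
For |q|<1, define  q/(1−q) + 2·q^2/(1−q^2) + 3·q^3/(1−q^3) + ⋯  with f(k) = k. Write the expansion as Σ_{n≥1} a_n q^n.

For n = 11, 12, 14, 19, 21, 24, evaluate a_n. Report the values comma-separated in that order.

[q^11] f(11)=11,f(1)=1 ⇒ 12
[q^12] f(1)=1,f(2)=2,f(3)=3,f(4)=4,f(6)=6,f(12)=12 ⇒ 28
d|14:{14,7,2,1}  Σf=14+7+2+1=24
[q^19] f(19)=19,f(1)=1 ⇒ 20
[q^21] f(21)=21,f(7)=7,f(3)=3,f(1)=1 ⇒ 32
d|24:{1,2,3,4,6,8,12,24}  Σf=1+2+3+4+6+8+12+24=60

12, 28, 24, 20, 32, 60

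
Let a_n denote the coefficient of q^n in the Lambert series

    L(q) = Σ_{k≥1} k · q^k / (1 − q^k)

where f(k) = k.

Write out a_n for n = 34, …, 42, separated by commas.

54, 48, 91, 38, 60, 56, 90, 42, 96

d|34:{34,17,2,1}  Σf=34+17+2+1=54
q^35  k|35↦f(k): 1:1 5:5 7:7 35:35  a_35=48
[q^36] f(36)=36,f(18)=18,f(12)=12,f(9)=9,f(6)=6,f(4)=4,f(3)=3,f(2)=2,f(1)=1 ⇒ 91
d|37:{1,37}  Σf=1+37=38
n=38: 38·1 19·2 2·19 1·38  f→[38+19+2+1]=60
n=39: 39·1 13·3 3·13 1·39  f→[39+13+3+1]=56
q^40  k|40↦f(k): 1:1 2:2 4:4 5:5 8:8 10:10 20:20 40:40  a_40=90
[q^41] f(41)=41,f(1)=1 ⇒ 42
n=42: 1·42 2·21 3·14 6·7 7·6 14·3 21·2 42·1  f→[1+2+3+6+7+14+21+42]=96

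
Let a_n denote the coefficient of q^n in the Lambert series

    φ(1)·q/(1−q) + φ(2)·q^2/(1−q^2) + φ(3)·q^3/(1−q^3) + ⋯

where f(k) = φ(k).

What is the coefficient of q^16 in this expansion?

q^16  k|16↦φ(k): 1:1 2:1 4:2 8:4 16:8  a_16=16

a_16 = 16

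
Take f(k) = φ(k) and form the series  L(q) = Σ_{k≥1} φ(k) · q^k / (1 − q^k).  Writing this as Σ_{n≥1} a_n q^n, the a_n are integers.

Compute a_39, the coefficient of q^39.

q^39  k|39↦φ(k): 1:1 3:2 13:12 39:24  a_39=39

a_39 = 39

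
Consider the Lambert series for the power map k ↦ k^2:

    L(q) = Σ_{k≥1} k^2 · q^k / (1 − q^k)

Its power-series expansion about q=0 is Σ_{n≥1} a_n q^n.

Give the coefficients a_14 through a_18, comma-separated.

250, 260, 341, 290, 455

n=14: 14·1 7·2 2·7 1·14  f→[196+49+4+1]=250
q^15  k|15↦f(k): 1:1 3:9 5:25 15:225  a_15=260
n=16: 16·1 8·2 4·4 2·8 1·16  f→[256+64+16+4+1]=341
d|17:{17,1}  Σf=289+1=290
[q^18] f(1)=1,f(2)=4,f(3)=9,f(6)=36,f(9)=81,f(18)=324 ⇒ 455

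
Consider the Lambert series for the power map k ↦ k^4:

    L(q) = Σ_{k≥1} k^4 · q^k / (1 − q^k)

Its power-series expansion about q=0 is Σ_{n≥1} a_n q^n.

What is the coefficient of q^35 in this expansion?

q^35  k|35↦f(k): 35:1500625 7:2401 5:625 1:1  a_35=1503652

a_35 = 1503652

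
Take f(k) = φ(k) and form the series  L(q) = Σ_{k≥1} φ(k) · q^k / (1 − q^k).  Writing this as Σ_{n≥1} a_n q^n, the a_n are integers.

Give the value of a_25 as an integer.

[q^25] φ(25)=20,φ(5)=4,φ(1)=1 ⇒ 25

a_25 = 25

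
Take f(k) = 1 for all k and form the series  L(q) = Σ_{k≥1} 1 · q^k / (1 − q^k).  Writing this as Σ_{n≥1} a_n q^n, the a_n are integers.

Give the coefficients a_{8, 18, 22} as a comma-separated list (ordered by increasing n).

q^8  k|8↦f(k): 8:1 4:1 2:1 1:1  a_8=4
q^18  k|18↦f(k): 1:1 2:1 3:1 6:1 9:1 18:1  a_18=6
[q^22] f(22)=1,f(11)=1,f(2)=1,f(1)=1 ⇒ 4

4, 6, 4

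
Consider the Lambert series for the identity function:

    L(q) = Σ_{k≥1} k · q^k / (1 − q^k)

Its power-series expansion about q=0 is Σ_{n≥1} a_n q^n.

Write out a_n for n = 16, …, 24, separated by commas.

31, 18, 39, 20, 42, 32, 36, 24, 60

d|16:{1,2,4,8,16}  Σf=1+2+4+8+16=31
q^17  k|17↦f(k): 17:17 1:1  a_17=18
[q^18] f(18)=18,f(9)=9,f(6)=6,f(3)=3,f(2)=2,f(1)=1 ⇒ 39
n=19: 19·1 1·19  f→[19+1]=20
q^20  k|20↦f(k): 20:20 10:10 5:5 4:4 2:2 1:1  a_20=42
[q^21] f(21)=21,f(7)=7,f(3)=3,f(1)=1 ⇒ 32
d|22:{22,11,2,1}  Σf=22+11+2+1=36
q^23  k|23↦f(k): 23:23 1:1  a_23=24
d|24:{24,12,8,6,4,3,2,1}  Σf=24+12+8+6+4+3+2+1=60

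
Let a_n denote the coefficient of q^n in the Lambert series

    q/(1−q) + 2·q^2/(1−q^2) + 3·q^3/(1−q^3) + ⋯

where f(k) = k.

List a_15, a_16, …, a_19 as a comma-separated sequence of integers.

24, 31, 18, 39, 20

[q^15] f(15)=15,f(5)=5,f(3)=3,f(1)=1 ⇒ 24
q^16  k|16↦f(k): 16:16 8:8 4:4 2:2 1:1  a_16=31
n=17: 17·1 1·17  f→[17+1]=18
d|18:{18,9,6,3,2,1}  Σf=18+9+6+3+2+1=39
[q^19] f(19)=19,f(1)=1 ⇒ 20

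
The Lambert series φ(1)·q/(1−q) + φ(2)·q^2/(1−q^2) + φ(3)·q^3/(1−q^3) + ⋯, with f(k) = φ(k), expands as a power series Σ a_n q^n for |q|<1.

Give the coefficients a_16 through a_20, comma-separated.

[q^16] φ(16)=8,φ(8)=4,φ(4)=2,φ(2)=1,φ(1)=1 ⇒ 16
q^17  k|17↦φ(k): 1:1 17:16  a_17=17
[q^18] φ(1)=1,φ(2)=1,φ(3)=2,φ(6)=2,φ(9)=6,φ(18)=6 ⇒ 18
[q^19] φ(1)=1,φ(19)=18 ⇒ 19
n=20: 1·20 2·10 4·5 5·4 10·2 20·1  φ→[1+1+2+4+4+8]=20

16, 17, 18, 19, 20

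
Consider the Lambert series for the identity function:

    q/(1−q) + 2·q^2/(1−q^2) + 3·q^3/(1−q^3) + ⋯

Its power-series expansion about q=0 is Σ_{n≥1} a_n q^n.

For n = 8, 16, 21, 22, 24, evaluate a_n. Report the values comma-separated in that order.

15, 31, 32, 36, 60

q^8  k|8↦f(k): 1:1 2:2 4:4 8:8  a_8=15
d|16:{16,8,4,2,1}  Σf=16+8+4+2+1=31
[q^21] f(21)=21,f(7)=7,f(3)=3,f(1)=1 ⇒ 32
n=22: 1·22 2·11 11·2 22·1  f→[1+2+11+22]=36
q^24  k|24↦f(k): 24:24 12:12 8:8 6:6 4:4 3:3 2:2 1:1  a_24=60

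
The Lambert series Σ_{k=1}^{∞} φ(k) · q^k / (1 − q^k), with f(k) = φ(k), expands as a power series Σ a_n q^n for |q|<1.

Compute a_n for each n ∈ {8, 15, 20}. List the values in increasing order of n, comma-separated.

q^8  k|8↦φ(k): 8:4 4:2 2:1 1:1  a_8=8
q^15  k|15↦φ(k): 15:8 5:4 3:2 1:1  a_15=15
[q^20] φ(1)=1,φ(2)=1,φ(4)=2,φ(5)=4,φ(10)=4,φ(20)=8 ⇒ 20

8, 15, 20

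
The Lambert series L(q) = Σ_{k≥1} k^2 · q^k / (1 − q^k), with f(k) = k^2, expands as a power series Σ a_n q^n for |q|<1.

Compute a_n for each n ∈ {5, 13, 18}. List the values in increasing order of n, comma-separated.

n=5: 1·5 5·1  f→[1+25]=26
q^13  k|13↦f(k): 1:1 13:169  a_13=170
d|18:{18,9,6,3,2,1}  Σf=324+81+36+9+4+1=455

26, 170, 455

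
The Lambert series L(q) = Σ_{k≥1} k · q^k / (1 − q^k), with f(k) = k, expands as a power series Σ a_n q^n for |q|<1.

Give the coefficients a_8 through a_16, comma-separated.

d|8:{1,2,4,8}  Σf=1+2+4+8=15
n=9: 9·1 3·3 1·9  f→[9+3+1]=13
[q^10] f(10)=10,f(5)=5,f(2)=2,f(1)=1 ⇒ 18
[q^11] f(1)=1,f(11)=11 ⇒ 12
d|12:{12,6,4,3,2,1}  Σf=12+6+4+3+2+1=28
d|13:{13,1}  Σf=13+1=14
d|14:{14,7,2,1}  Σf=14+7+2+1=24
q^15  k|15↦f(k): 15:15 5:5 3:3 1:1  a_15=24
d|16:{1,2,4,8,16}  Σf=1+2+4+8+16=31

15, 13, 18, 12, 28, 14, 24, 24, 31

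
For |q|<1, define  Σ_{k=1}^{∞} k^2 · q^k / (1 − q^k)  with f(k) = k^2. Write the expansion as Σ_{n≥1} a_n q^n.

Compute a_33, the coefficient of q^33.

a_33 = 1220

d|33:{33,11,3,1}  Σf=1089+121+9+1=1220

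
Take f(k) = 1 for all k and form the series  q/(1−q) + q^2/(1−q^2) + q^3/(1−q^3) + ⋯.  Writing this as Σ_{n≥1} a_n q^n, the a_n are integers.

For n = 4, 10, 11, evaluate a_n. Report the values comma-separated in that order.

3, 4, 2

[q^4] f(1)=1,f(2)=1,f(4)=1 ⇒ 3
d|10:{10,5,2,1}  Σf=1+1+1+1=4
n=11: 11·1 1·11  f→[1+1]=2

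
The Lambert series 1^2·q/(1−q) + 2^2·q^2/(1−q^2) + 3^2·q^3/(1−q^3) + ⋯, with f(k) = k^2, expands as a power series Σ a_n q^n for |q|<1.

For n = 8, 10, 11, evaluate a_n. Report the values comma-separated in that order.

85, 130, 122

n=8: 8·1 4·2 2·4 1·8  f→[64+16+4+1]=85
q^10  k|10↦f(k): 1:1 2:4 5:25 10:100  a_10=130
d|11:{11,1}  Σf=121+1=122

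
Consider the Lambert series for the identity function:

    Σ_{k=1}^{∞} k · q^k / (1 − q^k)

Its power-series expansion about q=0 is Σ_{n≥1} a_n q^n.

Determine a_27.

a_27 = 40

d|27:{1,3,9,27}  Σf=1+3+9+27=40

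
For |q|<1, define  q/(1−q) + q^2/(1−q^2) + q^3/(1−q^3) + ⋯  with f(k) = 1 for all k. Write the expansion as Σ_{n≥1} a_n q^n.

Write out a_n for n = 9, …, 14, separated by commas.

[q^9] f(1)=1,f(3)=1,f(9)=1 ⇒ 3
[q^10] f(1)=1,f(2)=1,f(5)=1,f(10)=1 ⇒ 4
q^11  k|11↦f(k): 1:1 11:1  a_11=2
q^12  k|12↦f(k): 1:1 2:1 3:1 4:1 6:1 12:1  a_12=6
[q^13] f(13)=1,f(1)=1 ⇒ 2
[q^14] f(1)=1,f(2)=1,f(7)=1,f(14)=1 ⇒ 4

3, 4, 2, 6, 2, 4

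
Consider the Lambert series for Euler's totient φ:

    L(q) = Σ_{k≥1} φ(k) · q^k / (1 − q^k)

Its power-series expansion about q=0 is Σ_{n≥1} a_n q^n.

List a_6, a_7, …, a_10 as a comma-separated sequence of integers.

n=6: 1·6 2·3 3·2 6·1  φ→[1+1+2+2]=6
q^7  k|7↦φ(k): 1:1 7:6  a_7=7
n=8: 8·1 4·2 2·4 1·8  φ→[4+2+1+1]=8
d|9:{1,3,9}  Σφ=1+2+6=9
d|10:{1,2,5,10}  Σφ=1+1+4+4=10

6, 7, 8, 9, 10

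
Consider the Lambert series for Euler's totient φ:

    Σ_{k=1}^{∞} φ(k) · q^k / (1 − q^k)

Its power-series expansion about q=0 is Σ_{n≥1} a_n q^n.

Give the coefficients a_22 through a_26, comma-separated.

[q^22] φ(1)=1,φ(2)=1,φ(11)=10,φ(22)=10 ⇒ 22
d|23:{1,23}  Σφ=1+22=23
q^24  k|24↦φ(k): 24:8 12:4 8:4 6:2 4:2 3:2 2:1 1:1  a_24=24
d|25:{25,5,1}  Σφ=20+4+1=25
q^26  k|26↦φ(k): 1:1 2:1 13:12 26:12  a_26=26

22, 23, 24, 25, 26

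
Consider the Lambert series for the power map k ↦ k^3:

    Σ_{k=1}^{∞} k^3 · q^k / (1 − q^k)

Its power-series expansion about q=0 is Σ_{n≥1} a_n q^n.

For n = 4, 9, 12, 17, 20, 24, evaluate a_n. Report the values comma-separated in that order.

73, 757, 2044, 4914, 9198, 16380

q^4  k|4↦f(k): 4:64 2:8 1:1  a_4=73
[q^9] f(1)=1,f(3)=27,f(9)=729 ⇒ 757
d|12:{1,2,3,4,6,12}  Σf=1+8+27+64+216+1728=2044
[q^17] f(1)=1,f(17)=4913 ⇒ 4914
d|20:{1,2,4,5,10,20}  Σf=1+8+64+125+1000+8000=9198
d|24:{1,2,3,4,6,8,12,24}  Σf=1+8+27+64+216+512+1728+13824=16380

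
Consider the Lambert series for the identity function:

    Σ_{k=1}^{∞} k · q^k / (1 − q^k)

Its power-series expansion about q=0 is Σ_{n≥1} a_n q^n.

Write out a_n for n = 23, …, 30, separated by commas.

24, 60, 31, 42, 40, 56, 30, 72

[q^23] f(23)=23,f(1)=1 ⇒ 24
q^24  k|24↦f(k): 1:1 2:2 3:3 4:4 6:6 8:8 12:12 24:24  a_24=60
q^25  k|25↦f(k): 1:1 5:5 25:25  a_25=31
q^26  k|26↦f(k): 26:26 13:13 2:2 1:1  a_26=42
n=27: 1·27 3·9 9·3 27·1  f→[1+3+9+27]=40
q^28  k|28↦f(k): 1:1 2:2 4:4 7:7 14:14 28:28  a_28=56
d|29:{29,1}  Σf=29+1=30
[q^30] f(30)=30,f(15)=15,f(10)=10,f(6)=6,f(5)=5,f(3)=3,f(2)=2,f(1)=1 ⇒ 72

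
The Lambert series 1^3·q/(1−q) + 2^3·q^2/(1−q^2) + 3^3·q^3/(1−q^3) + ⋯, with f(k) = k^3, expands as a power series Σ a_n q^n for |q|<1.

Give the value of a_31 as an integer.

q^31  k|31↦f(k): 1:1 31:29791  a_31=29792

a_31 = 29792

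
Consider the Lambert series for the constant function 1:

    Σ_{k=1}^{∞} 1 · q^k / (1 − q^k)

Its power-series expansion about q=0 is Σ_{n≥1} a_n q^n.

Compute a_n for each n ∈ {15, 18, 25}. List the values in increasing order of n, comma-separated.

n=15: 1·15 3·5 5·3 15·1  f→[1+1+1+1]=4
n=18: 18·1 9·2 6·3 3·6 2·9 1·18  f→[1+1+1+1+1+1]=6
q^25  k|25↦f(k): 1:1 5:1 25:1  a_25=3

4, 6, 3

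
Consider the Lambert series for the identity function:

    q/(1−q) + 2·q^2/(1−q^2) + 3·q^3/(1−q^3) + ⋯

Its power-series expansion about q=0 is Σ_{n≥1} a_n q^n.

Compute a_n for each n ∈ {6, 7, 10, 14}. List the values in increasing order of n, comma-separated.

12, 8, 18, 24

q^6  k|6↦f(k): 1:1 2:2 3:3 6:6  a_6=12
q^7  k|7↦f(k): 7:7 1:1  a_7=8
d|10:{10,5,2,1}  Σf=10+5+2+1=18
q^14  k|14↦f(k): 14:14 7:7 2:2 1:1  a_14=24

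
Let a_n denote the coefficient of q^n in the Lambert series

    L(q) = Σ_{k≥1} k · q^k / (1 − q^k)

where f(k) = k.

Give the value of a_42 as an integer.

a_42 = 96

[q^42] f(1)=1,f(2)=2,f(3)=3,f(6)=6,f(7)=7,f(14)=14,f(21)=21,f(42)=42 ⇒ 96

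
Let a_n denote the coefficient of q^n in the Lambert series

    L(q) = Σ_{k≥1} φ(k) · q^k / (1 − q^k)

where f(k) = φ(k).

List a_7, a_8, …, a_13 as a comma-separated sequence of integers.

d|7:{1,7}  Σφ=1+6=7
d|8:{8,4,2,1}  Σφ=4+2+1+1=8
[q^9] φ(1)=1,φ(3)=2,φ(9)=6 ⇒ 9
n=10: 1·10 2·5 5·2 10·1  φ→[1+1+4+4]=10
n=11: 11·1 1·11  φ→[10+1]=11
[q^12] φ(12)=4,φ(6)=2,φ(4)=2,φ(3)=2,φ(2)=1,φ(1)=1 ⇒ 12
q^13  k|13↦φ(k): 13:12 1:1  a_13=13

7, 8, 9, 10, 11, 12, 13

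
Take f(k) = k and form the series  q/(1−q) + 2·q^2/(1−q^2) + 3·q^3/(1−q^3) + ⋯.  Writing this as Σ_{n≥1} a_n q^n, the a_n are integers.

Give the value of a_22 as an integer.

a_22 = 36

q^22  k|22↦f(k): 1:1 2:2 11:11 22:22  a_22=36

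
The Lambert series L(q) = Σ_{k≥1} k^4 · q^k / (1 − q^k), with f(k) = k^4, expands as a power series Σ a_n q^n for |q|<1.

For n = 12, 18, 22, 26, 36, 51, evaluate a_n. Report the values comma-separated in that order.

22386, 112931, 248914, 485554, 1813539, 6848804

q^12  k|12↦f(k): 12:20736 6:1296 4:256 3:81 2:16 1:1  a_12=22386
q^18  k|18↦f(k): 18:104976 9:6561 6:1296 3:81 2:16 1:1  a_18=112931
q^22  k|22↦f(k): 1:1 2:16 11:14641 22:234256  a_22=248914
n=26: 26·1 13·2 2·13 1·26  f→[456976+28561+16+1]=485554
n=36: 36·1 18·2 12·3 9·4 6·6 4·9 3·12 2·18 1·36  f→[1679616+104976+20736+6561+1296+256+81+16+1]=1813539
n=51: 1·51 3·17 17·3 51·1  f→[1+81+83521+6765201]=6848804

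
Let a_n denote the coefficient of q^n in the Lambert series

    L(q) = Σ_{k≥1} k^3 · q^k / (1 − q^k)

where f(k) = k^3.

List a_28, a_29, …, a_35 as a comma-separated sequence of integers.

25112, 24390, 31752, 29792, 37449, 37296, 44226, 43344

q^28  k|28↦f(k): 28:21952 14:2744 7:343 4:64 2:8 1:1  a_28=25112
d|29:{29,1}  Σf=24389+1=24390
q^30  k|30↦f(k): 30:27000 15:3375 10:1000 6:216 5:125 3:27 2:8 1:1  a_30=31752
n=31: 31·1 1·31  f→[29791+1]=29792
q^32  k|32↦f(k): 1:1 2:8 4:64 8:512 16:4096 32:32768  a_32=37449
q^33  k|33↦f(k): 1:1 3:27 11:1331 33:35937  a_33=37296
d|34:{1,2,17,34}  Σf=1+8+4913+39304=44226
[q^35] f(35)=42875,f(7)=343,f(5)=125,f(1)=1 ⇒ 43344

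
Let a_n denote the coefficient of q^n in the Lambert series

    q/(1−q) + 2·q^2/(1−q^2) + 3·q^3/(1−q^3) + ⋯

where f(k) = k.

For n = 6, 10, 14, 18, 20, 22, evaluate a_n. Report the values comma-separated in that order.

d|6:{6,3,2,1}  Σf=6+3+2+1=12
n=10: 1·10 2·5 5·2 10·1  f→[1+2+5+10]=18
[q^14] f(1)=1,f(2)=2,f(7)=7,f(14)=14 ⇒ 24
[q^18] f(1)=1,f(2)=2,f(3)=3,f(6)=6,f(9)=9,f(18)=18 ⇒ 39
d|20:{1,2,4,5,10,20}  Σf=1+2+4+5+10+20=42
[q^22] f(1)=1,f(2)=2,f(11)=11,f(22)=22 ⇒ 36

12, 18, 24, 39, 42, 36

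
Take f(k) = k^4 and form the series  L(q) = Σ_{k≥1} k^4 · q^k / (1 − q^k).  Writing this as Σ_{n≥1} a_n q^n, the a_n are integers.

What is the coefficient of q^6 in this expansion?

a_6 = 1394

d|6:{6,3,2,1}  Σf=1296+81+16+1=1394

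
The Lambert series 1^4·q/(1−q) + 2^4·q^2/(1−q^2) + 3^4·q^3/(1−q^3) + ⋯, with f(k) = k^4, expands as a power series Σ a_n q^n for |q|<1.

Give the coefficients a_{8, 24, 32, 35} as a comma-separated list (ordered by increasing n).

n=8: 8·1 4·2 2·4 1·8  f→[4096+256+16+1]=4369
[q^24] f(1)=1,f(2)=16,f(3)=81,f(4)=256,f(6)=1296,f(8)=4096,f(12)=20736,f(24)=331776 ⇒ 358258
q^32  k|32↦f(k): 32:1048576 16:65536 8:4096 4:256 2:16 1:1  a_32=1118481
n=35: 35·1 7·5 5·7 1·35  f→[1500625+2401+625+1]=1503652

4369, 358258, 1118481, 1503652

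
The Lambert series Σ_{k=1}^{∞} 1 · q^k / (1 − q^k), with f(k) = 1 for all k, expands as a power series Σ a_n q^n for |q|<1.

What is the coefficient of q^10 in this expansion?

a_10 = 4

n=10: 10·1 5·2 2·5 1·10  f→[1+1+1+1]=4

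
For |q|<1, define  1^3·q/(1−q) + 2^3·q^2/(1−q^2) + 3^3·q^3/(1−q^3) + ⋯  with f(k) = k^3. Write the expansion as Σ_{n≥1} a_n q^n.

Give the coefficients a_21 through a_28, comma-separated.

[q^21] f(21)=9261,f(7)=343,f(3)=27,f(1)=1 ⇒ 9632
q^22  k|22↦f(k): 1:1 2:8 11:1331 22:10648  a_22=11988
d|23:{1,23}  Σf=1+12167=12168
q^24  k|24↦f(k): 24:13824 12:1728 8:512 6:216 4:64 3:27 2:8 1:1  a_24=16380
q^25  k|25↦f(k): 1:1 5:125 25:15625  a_25=15751
[q^26] f(26)=17576,f(13)=2197,f(2)=8,f(1)=1 ⇒ 19782
[q^27] f(1)=1,f(3)=27,f(9)=729,f(27)=19683 ⇒ 20440
q^28  k|28↦f(k): 1:1 2:8 4:64 7:343 14:2744 28:21952  a_28=25112

9632, 11988, 12168, 16380, 15751, 19782, 20440, 25112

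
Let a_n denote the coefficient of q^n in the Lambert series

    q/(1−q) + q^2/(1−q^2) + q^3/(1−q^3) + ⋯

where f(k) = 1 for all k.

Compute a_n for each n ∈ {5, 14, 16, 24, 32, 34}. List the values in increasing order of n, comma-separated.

2, 4, 5, 8, 6, 4

[q^5] f(1)=1,f(5)=1 ⇒ 2
n=14: 1·14 2·7 7·2 14·1  f→[1+1+1+1]=4
q^16  k|16↦f(k): 1:1 2:1 4:1 8:1 16:1  a_16=5
[q^24] f(1)=1,f(2)=1,f(3)=1,f(4)=1,f(6)=1,f(8)=1,f(12)=1,f(24)=1 ⇒ 8
q^32  k|32↦f(k): 32:1 16:1 8:1 4:1 2:1 1:1  a_32=6
n=34: 1·34 2·17 17·2 34·1  f→[1+1+1+1]=4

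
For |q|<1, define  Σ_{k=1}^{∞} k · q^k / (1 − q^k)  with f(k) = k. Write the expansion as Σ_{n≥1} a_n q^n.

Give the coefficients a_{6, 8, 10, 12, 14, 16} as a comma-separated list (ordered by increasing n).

q^6  k|6↦f(k): 1:1 2:2 3:3 6:6  a_6=12
[q^8] f(1)=1,f(2)=2,f(4)=4,f(8)=8 ⇒ 15
q^10  k|10↦f(k): 1:1 2:2 5:5 10:10  a_10=18
q^12  k|12↦f(k): 12:12 6:6 4:4 3:3 2:2 1:1  a_12=28
q^14  k|14↦f(k): 14:14 7:7 2:2 1:1  a_14=24
n=16: 1·16 2·8 4·4 8·2 16·1  f→[1+2+4+8+16]=31

12, 15, 18, 28, 24, 31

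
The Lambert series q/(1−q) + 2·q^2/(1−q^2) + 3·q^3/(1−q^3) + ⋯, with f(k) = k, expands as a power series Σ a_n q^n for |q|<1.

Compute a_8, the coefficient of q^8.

d|8:{1,2,4,8}  Σf=1+2+4+8=15

a_8 = 15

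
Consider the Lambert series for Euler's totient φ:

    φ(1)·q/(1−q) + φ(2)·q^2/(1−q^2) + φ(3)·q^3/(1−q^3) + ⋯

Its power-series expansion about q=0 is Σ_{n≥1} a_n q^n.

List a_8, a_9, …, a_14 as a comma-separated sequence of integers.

d|8:{8,4,2,1}  Σφ=4+2+1+1=8
[q^9] φ(9)=6,φ(3)=2,φ(1)=1 ⇒ 9
[q^10] φ(10)=4,φ(5)=4,φ(2)=1,φ(1)=1 ⇒ 10
q^11  k|11↦φ(k): 1:1 11:10  a_11=11
d|12:{1,2,3,4,6,12}  Σφ=1+1+2+2+2+4=12
d|13:{1,13}  Σφ=1+12=13
q^14  k|14↦φ(k): 1:1 2:1 7:6 14:6  a_14=14

8, 9, 10, 11, 12, 13, 14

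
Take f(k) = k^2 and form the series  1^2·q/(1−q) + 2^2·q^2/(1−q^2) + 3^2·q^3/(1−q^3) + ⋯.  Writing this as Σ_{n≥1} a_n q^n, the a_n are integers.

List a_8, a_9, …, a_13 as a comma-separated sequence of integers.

[q^8] f(1)=1,f(2)=4,f(4)=16,f(8)=64 ⇒ 85
n=9: 9·1 3·3 1·9  f→[81+9+1]=91
d|10:{1,2,5,10}  Σf=1+4+25+100=130
q^11  k|11↦f(k): 11:121 1:1  a_11=122
n=12: 12·1 6·2 4·3 3·4 2·6 1·12  f→[144+36+16+9+4+1]=210
n=13: 13·1 1·13  f→[169+1]=170

85, 91, 130, 122, 210, 170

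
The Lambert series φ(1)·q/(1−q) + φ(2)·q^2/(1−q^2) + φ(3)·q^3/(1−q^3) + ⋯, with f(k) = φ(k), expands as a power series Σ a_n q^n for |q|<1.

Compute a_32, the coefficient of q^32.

q^32  k|32↦φ(k): 1:1 2:1 4:2 8:4 16:8 32:16  a_32=32

a_32 = 32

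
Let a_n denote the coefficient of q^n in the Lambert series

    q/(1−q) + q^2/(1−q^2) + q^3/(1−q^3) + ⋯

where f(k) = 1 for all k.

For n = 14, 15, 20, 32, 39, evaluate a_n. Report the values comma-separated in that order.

[q^14] f(1)=1,f(2)=1,f(7)=1,f(14)=1 ⇒ 4
d|15:{1,3,5,15}  Σf=1+1+1+1=4
q^20  k|20↦f(k): 20:1 10:1 5:1 4:1 2:1 1:1  a_20=6
[q^32] f(1)=1,f(2)=1,f(4)=1,f(8)=1,f(16)=1,f(32)=1 ⇒ 6
d|39:{1,3,13,39}  Σf=1+1+1+1=4

4, 4, 6, 6, 4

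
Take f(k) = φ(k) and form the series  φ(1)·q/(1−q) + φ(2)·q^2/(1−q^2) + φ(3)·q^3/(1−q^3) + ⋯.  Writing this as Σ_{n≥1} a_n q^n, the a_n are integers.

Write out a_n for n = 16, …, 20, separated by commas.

n=16: 16·1 8·2 4·4 2·8 1·16  φ→[8+4+2+1+1]=16
n=17: 17·1 1·17  φ→[16+1]=17
n=18: 18·1 9·2 6·3 3·6 2·9 1·18  φ→[6+6+2+2+1+1]=18
[q^19] φ(19)=18,φ(1)=1 ⇒ 19
d|20:{20,10,5,4,2,1}  Σφ=8+4+4+2+1+1=20

16, 17, 18, 19, 20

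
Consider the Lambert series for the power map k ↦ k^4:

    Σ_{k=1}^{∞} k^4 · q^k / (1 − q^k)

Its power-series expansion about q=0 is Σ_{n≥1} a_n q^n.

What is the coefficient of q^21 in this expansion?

q^21  k|21↦f(k): 21:194481 7:2401 3:81 1:1  a_21=196964

a_21 = 196964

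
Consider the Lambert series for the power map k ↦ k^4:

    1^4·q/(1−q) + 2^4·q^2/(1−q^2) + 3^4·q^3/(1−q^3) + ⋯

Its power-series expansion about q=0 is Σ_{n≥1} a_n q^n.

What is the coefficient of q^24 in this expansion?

[q^24] f(24)=331776,f(12)=20736,f(8)=4096,f(6)=1296,f(4)=256,f(3)=81,f(2)=16,f(1)=1 ⇒ 358258

a_24 = 358258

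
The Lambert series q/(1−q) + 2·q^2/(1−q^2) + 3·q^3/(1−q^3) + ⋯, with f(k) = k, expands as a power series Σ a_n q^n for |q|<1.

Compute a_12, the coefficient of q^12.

n=12: 1·12 2·6 3·4 4·3 6·2 12·1  f→[1+2+3+4+6+12]=28

a_12 = 28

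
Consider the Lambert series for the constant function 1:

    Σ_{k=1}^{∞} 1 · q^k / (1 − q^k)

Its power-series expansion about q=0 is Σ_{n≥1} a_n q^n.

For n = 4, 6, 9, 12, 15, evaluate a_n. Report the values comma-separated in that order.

[q^4] f(1)=1,f(2)=1,f(4)=1 ⇒ 3
[q^6] f(1)=1,f(2)=1,f(3)=1,f(6)=1 ⇒ 4
d|9:{9,3,1}  Σf=1+1+1=3
d|12:{12,6,4,3,2,1}  Σf=1+1+1+1+1+1=6
[q^15] f(1)=1,f(3)=1,f(5)=1,f(15)=1 ⇒ 4

3, 4, 3, 6, 4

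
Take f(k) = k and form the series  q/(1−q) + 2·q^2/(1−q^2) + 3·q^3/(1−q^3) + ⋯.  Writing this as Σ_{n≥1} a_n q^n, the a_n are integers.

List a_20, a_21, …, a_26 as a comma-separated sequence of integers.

42, 32, 36, 24, 60, 31, 42

q^20  k|20↦f(k): 20:20 10:10 5:5 4:4 2:2 1:1  a_20=42
d|21:{21,7,3,1}  Σf=21+7+3+1=32
n=22: 1·22 2·11 11·2 22·1  f→[1+2+11+22]=36
n=23: 23·1 1·23  f→[23+1]=24
[q^24] f(24)=24,f(12)=12,f(8)=8,f(6)=6,f(4)=4,f(3)=3,f(2)=2,f(1)=1 ⇒ 60
[q^25] f(25)=25,f(5)=5,f(1)=1 ⇒ 31
d|26:{1,2,13,26}  Σf=1+2+13+26=42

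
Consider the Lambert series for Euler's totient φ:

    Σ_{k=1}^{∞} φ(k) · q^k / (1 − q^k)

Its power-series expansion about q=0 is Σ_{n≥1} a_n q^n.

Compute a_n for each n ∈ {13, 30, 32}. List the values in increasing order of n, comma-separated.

q^13  k|13↦φ(k): 13:12 1:1  a_13=13
[q^30] φ(1)=1,φ(2)=1,φ(3)=2,φ(5)=4,φ(6)=2,φ(10)=4,φ(15)=8,φ(30)=8 ⇒ 30
d|32:{32,16,8,4,2,1}  Σφ=16+8+4+2+1+1=32

13, 30, 32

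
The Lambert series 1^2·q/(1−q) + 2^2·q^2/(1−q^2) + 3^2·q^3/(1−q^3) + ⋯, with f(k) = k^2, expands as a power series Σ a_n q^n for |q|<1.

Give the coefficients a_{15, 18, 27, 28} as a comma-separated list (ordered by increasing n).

n=15: 1·15 3·5 5·3 15·1  f→[1+9+25+225]=260
n=18: 18·1 9·2 6·3 3·6 2·9 1·18  f→[324+81+36+9+4+1]=455
n=27: 27·1 9·3 3·9 1·27  f→[729+81+9+1]=820
d|28:{28,14,7,4,2,1}  Σf=784+196+49+16+4+1=1050

260, 455, 820, 1050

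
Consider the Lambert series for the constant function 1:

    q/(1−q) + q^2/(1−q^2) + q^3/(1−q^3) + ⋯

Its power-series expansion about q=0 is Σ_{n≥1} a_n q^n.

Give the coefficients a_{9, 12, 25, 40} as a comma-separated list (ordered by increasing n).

3, 6, 3, 8

d|9:{1,3,9}  Σf=1+1+1=3
[q^12] f(1)=1,f(2)=1,f(3)=1,f(4)=1,f(6)=1,f(12)=1 ⇒ 6
[q^25] f(25)=1,f(5)=1,f(1)=1 ⇒ 3
q^40  k|40↦f(k): 40:1 20:1 10:1 8:1 5:1 4:1 2:1 1:1  a_40=8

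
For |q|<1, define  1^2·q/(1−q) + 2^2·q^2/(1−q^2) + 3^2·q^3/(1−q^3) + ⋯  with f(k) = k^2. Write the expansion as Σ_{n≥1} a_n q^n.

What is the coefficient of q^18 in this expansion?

a_18 = 455

[q^18] f(18)=324,f(9)=81,f(6)=36,f(3)=9,f(2)=4,f(1)=1 ⇒ 455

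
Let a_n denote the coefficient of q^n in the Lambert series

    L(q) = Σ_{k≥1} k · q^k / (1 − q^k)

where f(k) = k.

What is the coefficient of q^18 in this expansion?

a_18 = 39

[q^18] f(1)=1,f(2)=2,f(3)=3,f(6)=6,f(9)=9,f(18)=18 ⇒ 39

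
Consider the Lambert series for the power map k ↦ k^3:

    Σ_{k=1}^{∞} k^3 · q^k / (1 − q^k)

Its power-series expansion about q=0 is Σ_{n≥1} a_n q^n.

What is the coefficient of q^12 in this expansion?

[q^12] f(12)=1728,f(6)=216,f(4)=64,f(3)=27,f(2)=8,f(1)=1 ⇒ 2044

a_12 = 2044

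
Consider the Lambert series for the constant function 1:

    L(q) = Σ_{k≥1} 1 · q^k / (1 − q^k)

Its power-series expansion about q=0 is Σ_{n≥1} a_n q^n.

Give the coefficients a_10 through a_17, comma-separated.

4, 2, 6, 2, 4, 4, 5, 2

q^10  k|10↦f(k): 1:1 2:1 5:1 10:1  a_10=4
q^11  k|11↦f(k): 1:1 11:1  a_11=2
q^12  k|12↦f(k): 12:1 6:1 4:1 3:1 2:1 1:1  a_12=6
[q^13] f(13)=1,f(1)=1 ⇒ 2
n=14: 1·14 2·7 7·2 14·1  f→[1+1+1+1]=4
[q^15] f(1)=1,f(3)=1,f(5)=1,f(15)=1 ⇒ 4
q^16  k|16↦f(k): 1:1 2:1 4:1 8:1 16:1  a_16=5
q^17  k|17↦f(k): 1:1 17:1  a_17=2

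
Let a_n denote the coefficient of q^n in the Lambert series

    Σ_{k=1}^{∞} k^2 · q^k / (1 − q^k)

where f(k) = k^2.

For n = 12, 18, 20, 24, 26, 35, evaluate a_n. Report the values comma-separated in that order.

q^12  k|12↦f(k): 1:1 2:4 3:9 4:16 6:36 12:144  a_12=210
d|18:{18,9,6,3,2,1}  Σf=324+81+36+9+4+1=455
[q^20] f(20)=400,f(10)=100,f(5)=25,f(4)=16,f(2)=4,f(1)=1 ⇒ 546
q^24  k|24↦f(k): 24:576 12:144 8:64 6:36 4:16 3:9 2:4 1:1  a_24=850
n=26: 26·1 13·2 2·13 1·26  f→[676+169+4+1]=850
q^35  k|35↦f(k): 1:1 5:25 7:49 35:1225  a_35=1300

210, 455, 546, 850, 850, 1300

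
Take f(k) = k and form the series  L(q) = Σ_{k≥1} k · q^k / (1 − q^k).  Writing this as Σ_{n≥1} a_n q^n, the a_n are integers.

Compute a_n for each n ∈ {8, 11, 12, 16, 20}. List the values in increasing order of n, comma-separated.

d|8:{1,2,4,8}  Σf=1+2+4+8=15
q^11  k|11↦f(k): 11:11 1:1  a_11=12
n=12: 1·12 2·6 3·4 4·3 6·2 12·1  f→[1+2+3+4+6+12]=28
n=16: 1·16 2·8 4·4 8·2 16·1  f→[1+2+4+8+16]=31
d|20:{1,2,4,5,10,20}  Σf=1+2+4+5+10+20=42

15, 12, 28, 31, 42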